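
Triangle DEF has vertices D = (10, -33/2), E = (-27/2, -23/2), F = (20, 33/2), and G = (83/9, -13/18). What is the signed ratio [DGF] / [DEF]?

[DEF] = ½·(10·(-23/2−(33/2)) + (-27/2)·(33/2−(-33/2)) + 20·(-33/2−(-23/2))) = ½·(-280 − 891/2 − 100) = -1651/4.
[DGF] = ½·(10·(-13/18−(33/2)) + (83/9)·(33/2−(-33/2)) + 20·(-33/2−(-13/18))) = ½·(-1550/9 + 913/3 − 2840/9) = -1651/18, so the ratio is (-1651/18)/(-1651/4) = 2/9.

2/9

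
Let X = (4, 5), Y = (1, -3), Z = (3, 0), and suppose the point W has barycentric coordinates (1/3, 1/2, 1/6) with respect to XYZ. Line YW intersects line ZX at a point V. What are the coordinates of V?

Line YW meets ZX where the Y-coordinate vanishes; zeroing W's Y-weight and renormalizing leaves Z, X-weights 1/6 : 1/3 → (1/3, 2/3).
So V = (1/3)·Z + (2/3)·X = (11/3, 10/3).

(11/3, 10/3)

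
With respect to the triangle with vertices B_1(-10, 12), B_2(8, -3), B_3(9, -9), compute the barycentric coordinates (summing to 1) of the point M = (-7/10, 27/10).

Signed area of the reference triangle: [B_1B_2B_3] = ½·((-10)·(-3−(-9)) + 8·(-9−12) + 9·(12−(-3))) = ½·(-60 − 168 + 135) = -93/2.
[MB_2B_3] = ½·((-7/10)·(-3−(-9)) + 8·(-9−(27/10)) + 9·(27/10−(-3))) = ½·(-21/5 − 468/5 + 513/10) = -93/4, so the B_1-coordinate is (-93/4)/(-93/2) = 1/2.
[B_1MB_3] = ½·((-10)·(27/10−(-9)) + (-7/10)·(-9−12) + 9·(12−(27/10))) = ½·(-117 + 147/10 + 837/10) = -93/10, so the B_2-coordinate is 1/5.
[B_1B_2M] = ½·((-10)·(-3−(27/10)) + 8·(27/10−12) + (-7/10)·(12−(-3))) = ½·(57 − 372/5 − 21/2) = -279/20, so the B_3-coordinate is 3/10.
Check: 1/2 + 1/5 + 3/10 = 1.

(1/2, 1/5, 3/10)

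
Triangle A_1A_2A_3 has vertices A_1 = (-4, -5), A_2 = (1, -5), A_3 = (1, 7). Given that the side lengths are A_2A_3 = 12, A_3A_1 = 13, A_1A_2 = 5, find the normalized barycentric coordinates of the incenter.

The incenter has barycentric coordinates proportional to the opposite side lengths: (12 : 13 : 5).
Normalizing by 12+13+5 = 30 gives (2/5, 13/30, 1/6).

(2/5, 13/30, 1/6)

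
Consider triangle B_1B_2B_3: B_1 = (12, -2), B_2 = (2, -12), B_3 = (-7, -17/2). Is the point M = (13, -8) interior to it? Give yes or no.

no

Barycentric coordinates of M: (149/250, 241/250, -14/25).
The three coordinates are positive, positive, negative; a point is interior exactly when all three are positive.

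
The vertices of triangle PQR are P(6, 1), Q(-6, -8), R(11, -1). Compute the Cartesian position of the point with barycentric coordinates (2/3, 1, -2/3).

(-28/3, -20/3)

S = (2/3)·P + 1·Q + (-2/3)·R.
x-coordinate: (2/3)·6 + 1·(-6) + (-2/3)·11 = -28/3.
y-coordinate: (2/3)·1 + 1·(-8) + (-2/3)·(-1) = -20/3.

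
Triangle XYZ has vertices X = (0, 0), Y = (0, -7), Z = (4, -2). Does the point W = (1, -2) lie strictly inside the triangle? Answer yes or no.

Barycentric coordinates of W: (15/28, 3/14, 1/4).
The three coordinates are positive, positive, positive; a point is interior exactly when all three are positive.

yes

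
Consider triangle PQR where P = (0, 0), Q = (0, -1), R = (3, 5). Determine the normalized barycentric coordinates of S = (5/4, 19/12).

(1/12, 1/2, 5/12)

Signed area of the reference triangle: [PQR] = ½·(0·(-1−5) + 0·(5−0) + 3·(0−(-1))) = ½·(0 + 0 + 3) = 3/2.
[SQR] = ½·((5/4)·(-1−5) + 0·(5−(19/12)) + 3·(19/12−(-1))) = ½·(-15/2 + 0 + 31/4) = 1/8, so the P-coordinate is (1/8)/(3/2) = 1/12.
[PSR] = ½·(0·(19/12−5) + (5/4)·(5−0) + 3·(0−(19/12))) = ½·(0 + 25/4 − 19/4) = 3/4, so the Q-coordinate is 1/2.
[PQS] = ½·(0·(-1−(19/12)) + 0·(19/12−0) + (5/4)·(0−(-1))) = ½·(0 + 0 + 5/4) = 5/8, so the R-coordinate is 5/12.
Check: 1/12 + 1/2 + 5/12 = 1.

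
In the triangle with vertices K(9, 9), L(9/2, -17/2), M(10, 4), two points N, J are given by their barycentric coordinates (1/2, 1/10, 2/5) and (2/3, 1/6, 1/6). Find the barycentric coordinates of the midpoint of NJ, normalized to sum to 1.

(7/12, 2/15, 17/60)

Since both coordinate triples sum to 1, the midpoint's barycentrics are the componentwise average.
(1/2+2/3)/2 = 7/12; similarly 2/15 and 17/60.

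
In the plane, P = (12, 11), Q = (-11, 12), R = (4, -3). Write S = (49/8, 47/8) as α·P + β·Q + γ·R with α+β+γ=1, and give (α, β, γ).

Signed area of the reference triangle: [PQR] = ½·(12·(12−(-3)) + (-11)·(-3−11) + 4·(11−12)) = ½·(180 + 154 − 4) = 165.
[SQR] = ½·((49/8)·(12−(-3)) + (-11)·(-3−(47/8)) + 4·(47/8−12)) = ½·(735/8 + 781/8 − 49/2) = 165/2, so the P-coordinate is (165/2)/165 = 1/2.
[PSR] = ½·(12·(47/8−(-3)) + (49/8)·(-3−11) + 4·(11−(47/8))) = ½·(213/2 − 343/4 + 41/2) = 165/8, so the Q-coordinate is 1/8.
[PQS] = ½·(12·(12−(47/8)) + (-11)·(47/8−11) + (49/8)·(11−12)) = ½·(147/2 + 451/8 − 49/8) = 495/8, so the R-coordinate is 3/8.
Check: 1/2 + 1/8 + 3/8 = 1.

(1/2, 1/8, 3/8)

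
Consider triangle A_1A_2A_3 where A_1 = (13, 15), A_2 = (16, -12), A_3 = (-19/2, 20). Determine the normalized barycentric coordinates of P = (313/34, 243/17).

(13/17, 1/17, 3/17)

Signed area of the reference triangle: [A_1A_2A_3] = ½·(13·(-12−20) + 16·(20−15) + (-19/2)·(15−(-12))) = ½·(-416 + 80 − 513/2) = -1185/4.
[PA_2A_3] = ½·((313/34)·(-12−20) + 16·(20−(243/17)) + (-19/2)·(243/17−(-12))) = ½·(-5008/17 + 1552/17 − 8493/34) = -15405/68, so the A_1-coordinate is (-15405/68)/(-1185/4) = 13/17.
[A_1PA_3] = ½·(13·(243/17−20) + (313/34)·(20−15) + (-19/2)·(15−(243/17))) = ½·(-1261/17 + 1565/34 − 114/17) = -1185/68, so the A_2-coordinate is 1/17.
[A_1A_2P] = ½·(13·(-12−(243/17)) + 16·(243/17−15) + (313/34)·(15−(-12))) = ½·(-5811/17 − 192/17 + 8451/34) = -3555/68, so the A_3-coordinate is 3/17.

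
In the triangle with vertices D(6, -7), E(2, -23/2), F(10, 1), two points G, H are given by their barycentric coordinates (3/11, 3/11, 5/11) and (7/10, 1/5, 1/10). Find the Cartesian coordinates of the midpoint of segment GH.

Barycentric coordinates of the midpoint are the average: (107/220, 13/55, 61/220).
Converting: (107/220)·D + (13/55)·E + (61/220)·F = (339/55, -643/110).

(339/55, -643/110)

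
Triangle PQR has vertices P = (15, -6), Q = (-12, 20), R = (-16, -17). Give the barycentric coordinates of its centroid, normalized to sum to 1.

The centroid is the average of the vertices, so each weight is 1/3.

(1/3, 1/3, 1/3)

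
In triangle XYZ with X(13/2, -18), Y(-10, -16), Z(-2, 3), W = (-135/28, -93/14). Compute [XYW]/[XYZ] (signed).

[XYZ] = ½·((13/2)·(-16−3) + (-10)·(3−(-18)) + (-2)·(-18−(-16))) = ½·(-247/2 − 210 + 4) = -659/4.
[XYW] = ½·((13/2)·(-16−(-93/14)) + (-10)·(-93/14−(-18)) + (-135/28)·(-18−(-16))) = ½·(-1703/28 − 795/7 + 135/14) = -659/8, so the ratio is (-659/8)/(-659/4) = 1/2.

1/2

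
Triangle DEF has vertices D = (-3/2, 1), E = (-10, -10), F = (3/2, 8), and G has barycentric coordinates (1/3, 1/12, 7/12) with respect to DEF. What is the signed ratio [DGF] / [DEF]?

1/12

The signed ratio [DGF]/[DEF] equals the barycentric coordinate of G at vertex E, which is 1/12.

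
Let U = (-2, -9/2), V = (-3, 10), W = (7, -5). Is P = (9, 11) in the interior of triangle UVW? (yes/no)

Barycentric coordinates of P: (-19/13, 29/26, 35/26).
The three coordinates are negative, positive, positive; a point is interior exactly when all three are positive.

no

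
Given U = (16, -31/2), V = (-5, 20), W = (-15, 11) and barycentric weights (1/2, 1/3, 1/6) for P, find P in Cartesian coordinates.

(23/6, 3/4)

P = (1/2)·U + (1/3)·V + (1/6)·W.
x-coordinate: (1/2)·16 + (1/3)·(-5) + (1/6)·(-15) = 23/6.
y-coordinate: (1/2)·(-31/2) + (1/3)·20 + (1/6)·11 = 3/4.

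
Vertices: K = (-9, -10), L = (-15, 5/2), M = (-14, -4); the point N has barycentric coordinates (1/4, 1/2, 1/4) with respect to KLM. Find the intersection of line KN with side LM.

Line KN meets LM where the K-coordinate vanishes; zeroing N's K-weight and renormalizing leaves L, M-weights 1/2 : 1/4 → (2/3, 1/3).
So J = (2/3)·L + (1/3)·M = (-44/3, 1/3).

(-44/3, 1/3)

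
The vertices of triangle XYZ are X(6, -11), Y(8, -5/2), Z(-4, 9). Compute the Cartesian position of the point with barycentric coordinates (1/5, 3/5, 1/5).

(26/5, -19/10)

W = (1/5)·X + (3/5)·Y + (1/5)·Z.
x-coordinate: (1/5)·6 + (3/5)·8 + (1/5)·(-4) = 26/5.
y-coordinate: (1/5)·(-11) + (3/5)·(-5/2) + (1/5)·9 = -19/10.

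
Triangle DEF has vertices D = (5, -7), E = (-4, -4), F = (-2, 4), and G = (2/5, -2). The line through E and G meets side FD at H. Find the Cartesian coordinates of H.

(3/2, -3/2)

Barycentric coordinates of G with respect to DEF: (2/5, 1/5, 2/5).
On side FD the E-coordinate is zero; dropping G's E-weight 1/5 and renormalizing the remaining 2/5 : 2/5 gives weights 1/2, 1/2 on F, D.
H = (1/2)·(-2, 4) + (1/2)·(5, -7) = (3/2, -3/2).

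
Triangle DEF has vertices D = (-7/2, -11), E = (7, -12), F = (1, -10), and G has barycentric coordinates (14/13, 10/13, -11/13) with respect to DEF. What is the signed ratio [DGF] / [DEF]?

The signed ratio [DGF]/[DEF] equals the barycentric coordinate of G at vertex E, which is 10/13.

10/13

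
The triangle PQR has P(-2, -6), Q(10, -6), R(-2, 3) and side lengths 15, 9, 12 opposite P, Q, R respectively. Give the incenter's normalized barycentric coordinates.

(5/12, 1/4, 1/3)

The incenter has barycentric coordinates proportional to the opposite side lengths: (15 : 9 : 12).
Normalizing by 15+9+12 = 36 gives (5/12, 1/4, 1/3).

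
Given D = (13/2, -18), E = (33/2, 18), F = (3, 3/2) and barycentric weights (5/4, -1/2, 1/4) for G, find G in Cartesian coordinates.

(5/8, -249/8)

G = (5/4)·D + (-1/2)·E + (1/4)·F.
x-coordinate: (5/4)·(13/2) + (-1/2)·(33/2) + (1/4)·3 = 5/8.
y-coordinate: (5/4)·(-18) + (-1/2)·18 + (1/4)·(3/2) = -249/8.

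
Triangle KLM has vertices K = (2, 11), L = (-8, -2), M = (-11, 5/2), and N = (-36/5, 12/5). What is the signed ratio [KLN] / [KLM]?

[KLM] = ½·(2·(-2−(5/2)) + (-8)·(5/2−11) + (-11)·(11−(-2))) = ½·(-9 + 68 − 143) = -42.
[KLN] = ½·(2·(-2−(12/5)) + (-8)·(12/5−11) + (-36/5)·(11−(-2))) = ½·(-44/5 + 344/5 − 468/5) = -84/5, so the ratio is (-84/5)/(-42) = 2/5.

2/5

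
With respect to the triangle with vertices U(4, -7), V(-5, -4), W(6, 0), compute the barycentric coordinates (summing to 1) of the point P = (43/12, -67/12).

Signed area of the reference triangle: [UVW] = ½·(4·(-4−0) + (-5)·(0−(-7)) + 6·(-7−(-4))) = ½·(-16 − 35 − 18) = -69/2.
[PVW] = ½·((43/12)·(-4−0) + (-5)·(0−(-67/12)) + 6·(-67/12−(-4))) = ½·(-43/3 − 335/12 − 19/2) = -207/8, so the U-coordinate is (-207/8)/(-69/2) = 3/4.
[UPW] = ½·(4·(-67/12−0) + (43/12)·(0−(-7)) + 6·(-7−(-67/12))) = ½·(-67/3 + 301/12 − 17/2) = -23/8, so the V-coordinate is 1/12.
[UVP] = ½·(4·(-4−(-67/12)) + (-5)·(-67/12−(-7)) + (43/12)·(-7−(-4))) = ½·(19/3 − 85/12 − 43/4) = -23/4, so the W-coordinate is 1/6.
Check: 3/4 + 1/12 + 1/6 = 1.

(3/4, 1/12, 1/6)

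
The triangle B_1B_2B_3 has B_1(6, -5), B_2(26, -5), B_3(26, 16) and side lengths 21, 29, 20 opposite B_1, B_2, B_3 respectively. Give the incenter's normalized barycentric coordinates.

The incenter has barycentric coordinates proportional to the opposite side lengths: (21 : 29 : 20).
Normalizing by 21+29+20 = 70 gives (3/10, 29/70, 2/7).

(3/10, 29/70, 2/7)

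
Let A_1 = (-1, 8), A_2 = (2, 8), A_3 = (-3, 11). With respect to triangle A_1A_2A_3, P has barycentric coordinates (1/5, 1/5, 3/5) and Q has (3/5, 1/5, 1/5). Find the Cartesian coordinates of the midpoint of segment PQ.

Barycentric coordinates of the midpoint are the average: (2/5, 1/5, 2/5).
Converting: (2/5)·A_1 + (1/5)·A_2 + (2/5)·A_3 = (-6/5, 46/5).

(-6/5, 46/5)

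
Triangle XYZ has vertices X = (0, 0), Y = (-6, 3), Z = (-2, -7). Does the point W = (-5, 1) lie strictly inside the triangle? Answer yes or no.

Barycentric coordinates of W: (1/24, 37/48, 3/16).
The three coordinates are positive, positive, positive; a point is interior exactly when all three are positive.

yes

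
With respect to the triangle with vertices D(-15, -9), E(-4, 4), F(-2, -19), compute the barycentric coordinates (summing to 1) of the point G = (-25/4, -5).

(1/4, 1/2, 1/4)

Signed area of the reference triangle: [DEF] = ½·((-15)·(4−(-19)) + (-4)·(-19−(-9)) + (-2)·(-9−4)) = ½·(-345 + 40 + 26) = -279/2.
[GEF] = ½·((-25/4)·(4−(-19)) + (-4)·(-19−(-5)) + (-2)·(-5−4)) = ½·(-575/4 + 56 + 18) = -279/8, so the D-coordinate is (-279/8)/(-279/2) = 1/4.
[DGF] = ½·((-15)·(-5−(-19)) + (-25/4)·(-19−(-9)) + (-2)·(-9−(-5))) = ½·(-210 + 125/2 + 8) = -279/4, so the E-coordinate is 1/2.
[DEG] = ½·((-15)·(4−(-5)) + (-4)·(-5−(-9)) + (-25/4)·(-9−4)) = ½·(-135 − 16 + 325/4) = -279/8, so the F-coordinate is 1/4.
Check: 1/4 + 1/2 + 1/4 = 1.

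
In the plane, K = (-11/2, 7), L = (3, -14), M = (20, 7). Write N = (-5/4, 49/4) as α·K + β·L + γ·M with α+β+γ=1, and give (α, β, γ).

(1, -1/4, 1/4)

Signed area of the reference triangle: [KLM] = ½·((-11/2)·(-14−7) + 3·(7−7) + 20·(7−(-14))) = ½·(231/2 + 0 + 420) = 1071/4.
[NLM] = ½·((-5/4)·(-14−7) + 3·(7−(49/4)) + 20·(49/4−(-14))) = ½·(105/4 − 63/4 + 525) = 1071/4, so the K-coordinate is (1071/4)/(1071/4) = 1.
[KNM] = ½·((-11/2)·(49/4−7) + (-5/4)·(7−7) + 20·(7−(49/4))) = ½·(-231/8 + 0 − 105) = -1071/16, so the L-coordinate is -1/4.
[KLN] = ½·((-11/2)·(-14−(49/4)) + 3·(49/4−7) + (-5/4)·(7−(-14))) = ½·(1155/8 + 63/4 − 105/4) = 1071/16, so the M-coordinate is 1/4.
Check: 1 − 1/4 + 1/4 = 1.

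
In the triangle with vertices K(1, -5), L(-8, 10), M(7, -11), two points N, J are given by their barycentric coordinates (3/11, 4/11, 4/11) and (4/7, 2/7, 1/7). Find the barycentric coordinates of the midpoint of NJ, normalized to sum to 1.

Since both coordinate triples sum to 1, the midpoint's barycentrics are the componentwise average.
(3/11+4/7)/2 = 65/154; similarly 25/77 and 39/154.

(65/154, 25/77, 39/154)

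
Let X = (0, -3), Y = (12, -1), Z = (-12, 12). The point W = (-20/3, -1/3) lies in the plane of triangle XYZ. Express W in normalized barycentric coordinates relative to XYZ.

Signed area of the reference triangle: [XYZ] = ½·(0·(-1−12) + 12·(12−(-3)) + (-12)·(-3−(-1))) = ½·(0 + 180 + 24) = 102.
[WYZ] = ½·((-20/3)·(-1−12) + 12·(12−(-1/3)) + (-12)·(-1/3−(-1))) = ½·(260/3 + 148 − 8) = 340/3, so the X-coordinate is (340/3)/102 = 10/9.
[XWZ] = ½·(0·(-1/3−12) + (-20/3)·(12−(-3)) + (-12)·(-3−(-1/3))) = ½·(0 − 100 + 32) = -34, so the Y-coordinate is -1/3.
[XYW] = ½·(0·(-1−(-1/3)) + 12·(-1/3−(-3)) + (-20/3)·(-3−(-1))) = ½·(0 + 32 + 40/3) = 68/3, so the Z-coordinate is 2/9.

(10/9, -1/3, 2/9)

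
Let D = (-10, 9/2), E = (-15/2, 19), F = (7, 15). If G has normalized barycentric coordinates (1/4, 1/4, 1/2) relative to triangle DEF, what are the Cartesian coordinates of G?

(-7/8, 107/8)

G = (1/4)·D + (1/4)·E + (1/2)·F.
x-coordinate: (1/4)·(-10) + (1/4)·(-15/2) + (1/2)·7 = -7/8.
y-coordinate: (1/4)·(9/2) + (1/4)·19 + (1/2)·15 = 107/8.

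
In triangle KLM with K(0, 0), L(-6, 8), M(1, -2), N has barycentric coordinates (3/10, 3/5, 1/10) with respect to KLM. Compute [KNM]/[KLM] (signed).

3/5

The signed ratio [KNM]/[KLM] equals the barycentric coordinate of N at vertex L, which is 3/5.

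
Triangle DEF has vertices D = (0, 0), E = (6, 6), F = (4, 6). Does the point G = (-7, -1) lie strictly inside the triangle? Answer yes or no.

no

Barycentric coordinates of G: (7/6, -19/6, 3).
The three coordinates are positive, negative, positive; a point is interior exactly when all three are positive.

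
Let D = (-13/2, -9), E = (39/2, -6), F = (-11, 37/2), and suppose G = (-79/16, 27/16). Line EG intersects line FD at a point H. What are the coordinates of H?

Barycentric coordinates of G with respect to DEF: (1/2, 1/8, 3/8).
On side FD the E-coordinate is zero; dropping G's E-weight 1/8 and renormalizing the remaining 3/8 : 1/2 gives weights 3/7, 4/7 on F, D.
H = (3/7)·(-11, 37/2) + (4/7)·(-13/2, -9) = (-59/7, 39/14).

(-59/7, 39/14)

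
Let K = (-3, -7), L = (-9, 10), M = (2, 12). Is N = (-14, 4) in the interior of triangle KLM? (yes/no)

no

Barycentric coordinates of N: (56/199, 264/199, -121/199).
The three coordinates are positive, positive, negative; a point is interior exactly when all three are positive.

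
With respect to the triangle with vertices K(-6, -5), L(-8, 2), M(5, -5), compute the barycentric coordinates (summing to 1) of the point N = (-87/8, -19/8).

Signed area of the reference triangle: [KLM] = ½·((-6)·(2−(-5)) + (-8)·(-5−(-5)) + 5·(-5−2)) = ½·(-42 + 0 − 35) = -77/2.
[NLM] = ½·((-87/8)·(2−(-5)) + (-8)·(-5−(-19/8)) + 5·(-19/8−2)) = ½·(-609/8 + 21 − 175/8) = -77/2, so the K-coordinate is (-77/2)/(-77/2) = 1.
[KNM] = ½·((-6)·(-19/8−(-5)) + (-87/8)·(-5−(-5)) + 5·(-5−(-19/8))) = ½·(-63/4 + 0 − 105/8) = -231/16, so the L-coordinate is 3/8.
[KLN] = ½·((-6)·(2−(-19/8)) + (-8)·(-19/8−(-5)) + (-87/8)·(-5−2)) = ½·(-105/4 − 21 + 609/8) = 231/16, so the M-coordinate is -3/8.
Check: 1 + 3/8 − 3/8 = 1.

(1, 3/8, -3/8)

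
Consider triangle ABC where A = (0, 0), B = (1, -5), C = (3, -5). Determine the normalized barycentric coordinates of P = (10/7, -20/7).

Signed area of the reference triangle: [ABC] = ½·(0·(-5−(-5)) + 1·(-5−0) + 3·(0−(-5))) = ½·(0 − 5 + 15) = 5.
[PBC] = ½·((10/7)·(-5−(-5)) + 1·(-5−(-20/7)) + 3·(-20/7−(-5))) = ½·(0 − 15/7 + 45/7) = 15/7, so the A-coordinate is (15/7)/5 = 3/7.
[APC] = ½·(0·(-20/7−(-5)) + (10/7)·(-5−0) + 3·(0−(-20/7))) = ½·(0 − 50/7 + 60/7) = 5/7, so the B-coordinate is 1/7.
[ABP] = ½·(0·(-5−(-20/7)) + 1·(-20/7−0) + (10/7)·(0−(-5))) = ½·(0 − 20/7 + 50/7) = 15/7, so the C-coordinate is 3/7.
Check: 3/7 + 1/7 + 3/7 = 1.

(3/7, 1/7, 3/7)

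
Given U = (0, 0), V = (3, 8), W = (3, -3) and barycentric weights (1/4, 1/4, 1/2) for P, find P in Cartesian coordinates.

P = (1/4)·U + (1/4)·V + (1/2)·W.
x-coordinate: (1/4)·0 + (1/4)·3 + (1/2)·3 = 9/4.
y-coordinate: (1/4)·0 + (1/4)·8 + (1/2)·(-3) = 1/2.

(9/4, 1/2)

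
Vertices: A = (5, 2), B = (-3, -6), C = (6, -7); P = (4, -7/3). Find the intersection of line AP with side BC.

Barycentric coordinates of P with respect to ABC: (1/2, 1/6, 1/3).
On side BC the A-coordinate is zero; dropping P's A-weight 1/2 and renormalizing the remaining 1/6 : 1/3 gives weights 1/3, 2/3 on B, C.
Q = (1/3)·(-3, -6) + (2/3)·(6, -7) = (3, -20/3).

(3, -20/3)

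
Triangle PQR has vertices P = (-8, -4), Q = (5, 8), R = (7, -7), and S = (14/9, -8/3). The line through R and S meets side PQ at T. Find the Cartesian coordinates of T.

(-14/5, 4/5)

Barycentric coordinates of S with respect to PQR: (1/3, 2/9, 4/9).
On side PQ the R-coordinate is zero; dropping S's R-weight 4/9 and renormalizing the remaining 1/3 : 2/9 gives weights 3/5, 2/5 on P, Q.
T = (3/5)·(-8, -4) + (2/5)·(5, 8) = (-14/5, 4/5).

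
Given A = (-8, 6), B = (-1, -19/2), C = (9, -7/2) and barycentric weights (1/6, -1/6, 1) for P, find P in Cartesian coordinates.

P = (1/6)·A + (-1/6)·B + 1·C.
x-coordinate: (1/6)·(-8) + (-1/6)·(-1) + 1·9 = 47/6.
y-coordinate: (1/6)·6 + (-1/6)·(-19/2) + 1·(-7/2) = -11/12.

(47/6, -11/12)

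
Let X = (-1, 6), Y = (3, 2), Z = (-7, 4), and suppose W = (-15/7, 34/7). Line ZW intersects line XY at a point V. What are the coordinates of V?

(-1/5, 26/5)

Barycentric coordinates of W with respect to XYZ: (4/7, 1/7, 2/7).
On side XY the Z-coordinate is zero; dropping W's Z-weight 2/7 and renormalizing the remaining 4/7 : 1/7 gives weights 4/5, 1/5 on X, Y.
V = (4/5)·(-1, 6) + (1/5)·(3, 2) = (-1/5, 26/5).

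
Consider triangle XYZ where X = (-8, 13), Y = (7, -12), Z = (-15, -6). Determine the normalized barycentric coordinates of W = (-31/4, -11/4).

Signed area of the reference triangle: [XYZ] = ½·((-8)·(-12−(-6)) + 7·(-6−13) + (-15)·(13−(-12))) = ½·(48 − 133 − 375) = -230.
[WYZ] = ½·((-31/4)·(-12−(-6)) + 7·(-6−(-11/4)) + (-15)·(-11/4−(-12))) = ½·(93/2 − 91/4 − 555/4) = -115/2, so the X-coordinate is (-115/2)/(-230) = 1/4.
[XWZ] = ½·((-8)·(-11/4−(-6)) + (-31/4)·(-6−13) + (-15)·(13−(-11/4))) = ½·(-26 + 589/4 − 945/4) = -115/2, so the Y-coordinate is 1/4.
[XYW] = ½·((-8)·(-12−(-11/4)) + 7·(-11/4−13) + (-31/4)·(13−(-12))) = ½·(74 − 441/4 − 775/4) = -115, so the Z-coordinate is 1/2.

(1/4, 1/4, 1/2)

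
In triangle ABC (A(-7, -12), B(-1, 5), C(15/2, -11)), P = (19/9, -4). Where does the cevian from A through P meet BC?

Barycentric coordinates of P with respect to ABC: (1/9, 4/9, 4/9).
On side BC the A-coordinate is zero; dropping P's A-weight 1/9 and renormalizing the remaining 4/9 : 4/9 gives weights 1/2, 1/2 on B, C.
Q = (1/2)·(-1, 5) + (1/2)·(15/2, -11) = (13/4, -3).

(13/4, -3)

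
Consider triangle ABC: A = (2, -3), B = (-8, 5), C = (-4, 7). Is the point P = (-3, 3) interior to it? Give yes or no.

Barycentric coordinates of P: (9/26, 7/26, 5/13).
The three coordinates are positive, positive, positive; a point is interior exactly when all three are positive.

yes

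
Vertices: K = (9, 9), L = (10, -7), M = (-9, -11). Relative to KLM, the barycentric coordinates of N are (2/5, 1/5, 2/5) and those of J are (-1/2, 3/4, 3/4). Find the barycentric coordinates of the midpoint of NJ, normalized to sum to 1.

Since both coordinate triples sum to 1, the midpoint's barycentrics are the componentwise average.
(2/5+-1/2)/2 = -1/20; similarly 19/40 and 23/40.

(-1/20, 19/40, 23/40)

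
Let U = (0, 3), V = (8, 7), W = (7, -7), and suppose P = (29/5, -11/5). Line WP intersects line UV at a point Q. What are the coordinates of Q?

(4, 5)

Barycentric coordinates of P with respect to UVW: (1/5, 1/5, 3/5).
On side UV the W-coordinate is zero; dropping P's W-weight 3/5 and renormalizing the remaining 1/5 : 1/5 gives weights 1/2, 1/2 on U, V.
Q = (1/2)·(0, 3) + (1/2)·(8, 7) = (4, 5).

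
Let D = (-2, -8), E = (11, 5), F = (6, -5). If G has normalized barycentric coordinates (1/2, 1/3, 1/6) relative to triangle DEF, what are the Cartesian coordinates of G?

(11/3, -19/6)

G = (1/2)·D + (1/3)·E + (1/6)·F.
x-coordinate: (1/2)·(-2) + (1/3)·11 + (1/6)·6 = 11/3.
y-coordinate: (1/2)·(-8) + (1/3)·5 + (1/6)·(-5) = -19/6.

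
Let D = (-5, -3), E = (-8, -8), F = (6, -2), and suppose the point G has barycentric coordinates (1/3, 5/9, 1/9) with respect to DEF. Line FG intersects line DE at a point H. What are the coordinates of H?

(-55/8, -49/8)

Line FG meets DE where the F-coordinate vanishes; zeroing G's F-weight and renormalizing leaves D, E-weights 1/3 : 5/9 → (3/8, 5/8).
So H = (3/8)·D + (5/8)·E = (-55/8, -49/8).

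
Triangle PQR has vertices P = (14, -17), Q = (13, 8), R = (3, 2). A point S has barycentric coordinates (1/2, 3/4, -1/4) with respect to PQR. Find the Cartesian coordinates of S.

(16, -3)

S = (1/2)·P + (3/4)·Q + (-1/4)·R.
x-coordinate: (1/2)·14 + (3/4)·13 + (-1/4)·3 = 16.
y-coordinate: (1/2)·(-17) + (3/4)·8 + (-1/4)·2 = -3.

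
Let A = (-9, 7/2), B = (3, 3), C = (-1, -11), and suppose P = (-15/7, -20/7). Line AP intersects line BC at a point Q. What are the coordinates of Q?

Barycentric coordinates of P with respect to ABC: (2/7, 2/7, 3/7).
On side BC the A-coordinate is zero; dropping P's A-weight 2/7 and renormalizing the remaining 2/7 : 3/7 gives weights 2/5, 3/5 on B, C.
Q = (2/5)·(3, 3) + (3/5)·(-1, -11) = (3/5, -27/5).

(3/5, -27/5)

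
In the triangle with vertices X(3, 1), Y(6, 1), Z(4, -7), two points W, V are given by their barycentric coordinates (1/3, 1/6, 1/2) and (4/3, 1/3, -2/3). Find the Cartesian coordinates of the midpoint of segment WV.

Barycentric coordinates of the midpoint are the average: (5/6, 1/4, -1/12).
Converting: (5/6)·X + (1/4)·Y + (-1/12)·Z = (11/3, 5/3).

(11/3, 5/3)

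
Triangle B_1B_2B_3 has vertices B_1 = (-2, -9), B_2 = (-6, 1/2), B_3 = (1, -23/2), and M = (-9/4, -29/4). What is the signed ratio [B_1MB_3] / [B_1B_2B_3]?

[B_1B_2B_3] = ½·((-2)·(1/2−(-23/2)) + (-6)·(-23/2−(-9)) + 1·(-9−(1/2))) = ½·(-24 + 15 − 19/2) = -37/4.
[B_1MB_3] = ½·((-2)·(-29/4−(-23/2)) + (-9/4)·(-23/2−(-9)) + 1·(-9−(-29/4))) = ½·(-17/2 + 45/8 − 7/4) = -37/16, so the ratio is (-37/16)/(-37/4) = 1/4.

1/4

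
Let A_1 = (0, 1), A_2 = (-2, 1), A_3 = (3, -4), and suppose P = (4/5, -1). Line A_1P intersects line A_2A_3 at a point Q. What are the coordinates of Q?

(4/3, -7/3)

Barycentric coordinates of P with respect to A_1A_2A_3: (2/5, 1/5, 2/5).
On side A_2A_3 the A_1-coordinate is zero; dropping P's A_1-weight 2/5 and renormalizing the remaining 1/5 : 2/5 gives weights 1/3, 2/3 on A_2, A_3.
Q = (1/3)·(-2, 1) + (2/3)·(3, -4) = (4/3, -7/3).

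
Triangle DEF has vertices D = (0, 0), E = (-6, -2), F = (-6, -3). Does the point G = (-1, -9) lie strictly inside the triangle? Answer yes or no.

no

Barycentric coordinates of G: (5/6, -17/2, 26/3).
The three coordinates are positive, negative, positive; a point is interior exactly when all three are positive.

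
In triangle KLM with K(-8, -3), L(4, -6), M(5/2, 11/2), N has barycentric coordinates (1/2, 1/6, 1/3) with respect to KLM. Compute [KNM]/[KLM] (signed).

The signed ratio [KNM]/[KLM] equals the barycentric coordinate of N at vertex L, which is 1/6.

1/6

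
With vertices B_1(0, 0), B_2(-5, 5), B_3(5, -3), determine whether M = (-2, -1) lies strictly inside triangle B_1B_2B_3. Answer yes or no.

Barycentric coordinates of M: (18/5, -11/10, -3/2).
The three coordinates are positive, negative, negative; a point is interior exactly when all three are positive.

no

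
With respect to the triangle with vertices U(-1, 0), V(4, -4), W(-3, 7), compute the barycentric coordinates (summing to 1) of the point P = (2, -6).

(4/3, 1/3, -2/3)

Signed area of the reference triangle: [UVW] = ½·((-1)·(-4−7) + 4·(7−0) + (-3)·(0−(-4))) = ½·(11 + 28 − 12) = 27/2.
[PVW] = ½·(2·(-4−7) + 4·(7−(-6)) + (-3)·(-6−(-4))) = ½·(-22 + 52 + 6) = 18, so the U-coordinate is 18/(27/2) = 4/3.
[UPW] = ½·((-1)·(-6−7) + 2·(7−0) + (-3)·(0−(-6))) = ½·(13 + 14 − 18) = 9/2, so the V-coordinate is 1/3.
[UVP] = ½·((-1)·(-4−(-6)) + 4·(-6−0) + 2·(0−(-4))) = ½·(-2 − 24 + 8) = -9, so the W-coordinate is -2/3.
Check: 4/3 + 1/3 − 2/3 = 1.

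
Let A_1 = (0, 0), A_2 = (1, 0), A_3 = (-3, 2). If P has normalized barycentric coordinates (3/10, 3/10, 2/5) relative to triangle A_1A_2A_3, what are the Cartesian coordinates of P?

(-9/10, 4/5)

P = (3/10)·A_1 + (3/10)·A_2 + (2/5)·A_3.
x-coordinate: (3/10)·0 + (3/10)·1 + (2/5)·(-3) = -9/10.
y-coordinate: (3/10)·0 + (3/10)·0 + (2/5)·2 = 4/5.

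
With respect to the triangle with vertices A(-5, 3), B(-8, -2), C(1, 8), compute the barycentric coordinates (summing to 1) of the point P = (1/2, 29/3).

Signed area of the reference triangle: [ABC] = ½·((-5)·(-2−8) + (-8)·(8−3) + 1·(3−(-2))) = ½·(50 − 40 + 5) = 15/2.
[PBC] = ½·((1/2)·(-2−8) + (-8)·(8−(29/3)) + 1·(29/3−(-2))) = ½·(-5 + 40/3 + 35/3) = 10, so the A-coordinate is 10/(15/2) = 4/3.
[APC] = ½·((-5)·(29/3−8) + (1/2)·(8−3) + 1·(3−(29/3))) = ½·(-25/3 + 5/2 − 20/3) = -25/4, so the B-coordinate is -5/6.
[ABP] = ½·((-5)·(-2−(29/3)) + (-8)·(29/3−3) + (1/2)·(3−(-2))) = ½·(175/3 − 160/3 + 5/2) = 15/4, so the C-coordinate is 1/2.
Check: 4/3 − 5/6 + 1/2 = 1.

(4/3, -5/6, 1/2)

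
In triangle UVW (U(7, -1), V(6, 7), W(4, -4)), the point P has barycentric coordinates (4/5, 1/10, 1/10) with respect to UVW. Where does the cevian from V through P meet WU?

(20/3, -4/3)

Line VP meets WU where the V-coordinate vanishes; zeroing P's V-weight and renormalizing leaves W, U-weights 1/10 : 4/5 → (1/9, 8/9).
So Q = (1/9)·W + (8/9)·U = (20/3, -4/3).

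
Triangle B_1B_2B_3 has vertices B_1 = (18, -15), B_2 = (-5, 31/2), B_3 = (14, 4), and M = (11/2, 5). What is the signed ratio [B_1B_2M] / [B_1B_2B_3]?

1/4

[B_1B_2B_3] = ½·(18·(31/2−4) + (-5)·(4−(-15)) + 14·(-15−(31/2))) = ½·(207 − 95 − 427) = -315/2.
[B_1B_2M] = ½·(18·(31/2−5) + (-5)·(5−(-15)) + (11/2)·(-15−(31/2))) = ½·(189 − 100 − 671/4) = -315/8, so the ratio is (-315/8)/(-315/2) = 1/4.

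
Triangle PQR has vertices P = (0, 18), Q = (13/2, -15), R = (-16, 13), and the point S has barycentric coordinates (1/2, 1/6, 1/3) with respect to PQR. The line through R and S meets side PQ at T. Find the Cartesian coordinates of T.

Line RS meets PQ where the R-coordinate vanishes; zeroing S's R-weight and renormalizing leaves P, Q-weights 1/2 : 1/6 → (3/4, 1/4).
So T = (3/4)·P + (1/4)·Q = (13/8, 39/4).

(13/8, 39/4)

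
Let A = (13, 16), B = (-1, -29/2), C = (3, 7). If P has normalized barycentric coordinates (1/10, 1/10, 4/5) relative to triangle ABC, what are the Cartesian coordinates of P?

(18/5, 23/4)

P = (1/10)·A + (1/10)·B + (4/5)·C.
x-coordinate: (1/10)·13 + (1/10)·(-1) + (4/5)·3 = 18/5.
y-coordinate: (1/10)·16 + (1/10)·(-29/2) + (4/5)·7 = 23/4.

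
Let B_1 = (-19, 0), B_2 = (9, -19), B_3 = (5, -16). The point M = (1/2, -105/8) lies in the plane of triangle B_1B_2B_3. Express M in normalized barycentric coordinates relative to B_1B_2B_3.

Signed area of the reference triangle: [B_1B_2B_3] = ½·((-19)·(-19−(-16)) + 9·(-16−0) + 5·(0−(-19))) = ½·(57 − 144 + 95) = 4.
[MB_2B_3] = ½·((1/2)·(-19−(-16)) + 9·(-16−(-105/8)) + 5·(-105/8−(-19))) = ½·(-3/2 − 207/8 + 235/8) = 1, so the B_1-coordinate is 1/4 = 1/4.
[B_1MB_3] = ½·((-19)·(-105/8−(-16)) + (1/2)·(-16−0) + 5·(0−(-105/8))) = ½·(-437/8 − 8 + 525/8) = 3/2, so the B_2-coordinate is 3/8.
[B_1B_2M] = ½·((-19)·(-19−(-105/8)) + 9·(-105/8−0) + (1/2)·(0−(-19))) = ½·(893/8 − 945/8 + 19/2) = 3/2, so the B_3-coordinate is 3/8.

(1/4, 3/8, 3/8)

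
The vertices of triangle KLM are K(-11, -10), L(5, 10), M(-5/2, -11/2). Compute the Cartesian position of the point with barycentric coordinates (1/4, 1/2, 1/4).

(-7/8, 9/8)

N = (1/4)·K + (1/2)·L + (1/4)·M.
x-coordinate: (1/4)·(-11) + (1/2)·5 + (1/4)·(-5/2) = -7/8.
y-coordinate: (1/4)·(-10) + (1/2)·10 + (1/4)·(-11/2) = 9/8.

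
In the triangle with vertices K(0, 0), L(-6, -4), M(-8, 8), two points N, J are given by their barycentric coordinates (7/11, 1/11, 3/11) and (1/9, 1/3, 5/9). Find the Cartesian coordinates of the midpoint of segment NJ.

(-454/99, 244/99)

Barycentric coordinates of the midpoint are the average: (37/99, 7/33, 41/99).
Converting: (37/99)·K + (7/33)·L + (41/99)·M = (-454/99, 244/99).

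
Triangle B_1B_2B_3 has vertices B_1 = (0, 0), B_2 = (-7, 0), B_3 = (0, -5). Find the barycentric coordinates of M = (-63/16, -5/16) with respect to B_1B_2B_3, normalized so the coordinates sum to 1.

Signed area of the reference triangle: [B_1B_2B_3] = ½·(0·(0−(-5)) + (-7)·(-5−0) + 0·(0−0)) = ½·(0 + 35 + 0) = 35/2.
[MB_2B_3] = ½·((-63/16)·(0−(-5)) + (-7)·(-5−(-5/16)) + 0·(-5/16−0)) = ½·(-315/16 + 525/16 + 0) = 105/16, so the B_1-coordinate is (105/16)/(35/2) = 3/8.
[B_1MB_3] = ½·(0·(-5/16−(-5)) + (-63/16)·(-5−0) + 0·(0−(-5/16))) = ½·(0 + 315/16 + 0) = 315/32, so the B_2-coordinate is 9/16.
[B_1B_2M] = ½·(0·(0−(-5/16)) + (-7)·(-5/16−0) + (-63/16)·(0−0)) = ½·(0 + 35/16 + 0) = 35/32, so the B_3-coordinate is 1/16.
Check: 3/8 + 9/16 + 1/16 = 1.

(3/8, 9/16, 1/16)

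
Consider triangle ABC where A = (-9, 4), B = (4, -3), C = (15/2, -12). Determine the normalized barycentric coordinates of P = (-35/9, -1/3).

Signed area of the reference triangle: [ABC] = ½·((-9)·(-3−(-12)) + 4·(-12−4) + (15/2)·(4−(-3))) = ½·(-81 − 64 + 105/2) = -185/4.
[PBC] = ½·((-35/9)·(-3−(-12)) + 4·(-12−(-1/3)) + (15/2)·(-1/3−(-3))) = ½·(-35 − 140/3 + 20) = -185/6, so the A-coordinate is (-185/6)/(-185/4) = 2/3.
[APC] = ½·((-9)·(-1/3−(-12)) + (-35/9)·(-12−4) + (15/2)·(4−(-1/3))) = ½·(-105 + 560/9 + 65/2) = -185/36, so the B-coordinate is 1/9.
[ABP] = ½·((-9)·(-3−(-1/3)) + 4·(-1/3−4) + (-35/9)·(4−(-3))) = ½·(24 − 52/3 − 245/9) = -185/18, so the C-coordinate is 2/9.
Check: 2/3 + 1/9 + 2/9 = 1.

(2/3, 1/9, 2/9)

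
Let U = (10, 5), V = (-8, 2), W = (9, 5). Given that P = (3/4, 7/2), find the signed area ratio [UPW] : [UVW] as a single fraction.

[UVW] = ½·(10·(2−5) + (-8)·(5−5) + 9·(5−2)) = ½·(-30 + 0 + 27) = -3/2.
[UPW] = ½·(10·(7/2−5) + (3/4)·(5−5) + 9·(5−(7/2))) = ½·(-15 + 0 + 27/2) = -3/4, so the ratio is (-3/4)/(-3/2) = 1/2.

1/2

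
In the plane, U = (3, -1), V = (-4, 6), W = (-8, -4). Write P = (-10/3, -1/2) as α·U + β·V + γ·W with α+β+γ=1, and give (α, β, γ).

(1/3, 1/4, 5/12)

Signed area of the reference triangle: [UVW] = ½·(3·(6−(-4)) + (-4)·(-4−(-1)) + (-8)·(-1−6)) = ½·(30 + 12 + 56) = 49.
[PVW] = ½·((-10/3)·(6−(-4)) + (-4)·(-4−(-1/2)) + (-8)·(-1/2−6)) = ½·(-100/3 + 14 + 52) = 49/3, so the U-coordinate is (49/3)/49 = 1/3.
[UPW] = ½·(3·(-1/2−(-4)) + (-10/3)·(-4−(-1)) + (-8)·(-1−(-1/2))) = ½·(21/2 + 10 + 4) = 49/4, so the V-coordinate is 1/4.
[UVP] = ½·(3·(6−(-1/2)) + (-4)·(-1/2−(-1)) + (-10/3)·(-1−6)) = ½·(39/2 − 2 + 70/3) = 245/12, so the W-coordinate is 5/12.
Check: 1/3 + 1/4 + 5/12 = 1.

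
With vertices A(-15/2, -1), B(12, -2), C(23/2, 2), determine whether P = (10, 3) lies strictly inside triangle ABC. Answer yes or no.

no

Barycentric coordinates of P: (11/155, -47/155, 191/155).
The three coordinates are positive, negative, positive; a point is interior exactly when all three are positive.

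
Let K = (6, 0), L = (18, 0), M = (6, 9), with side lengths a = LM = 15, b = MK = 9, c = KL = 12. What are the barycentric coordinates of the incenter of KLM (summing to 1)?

(5/12, 1/4, 1/3)

The incenter has barycentric coordinates proportional to the opposite side lengths: (15 : 9 : 12).
Normalizing by 15+9+12 = 36 gives (5/12, 1/4, 1/3).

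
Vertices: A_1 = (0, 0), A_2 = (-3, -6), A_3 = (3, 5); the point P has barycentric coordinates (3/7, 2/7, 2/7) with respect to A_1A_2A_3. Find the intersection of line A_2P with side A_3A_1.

Line A_2P meets A_3A_1 where the A_2-coordinate vanishes; zeroing P's A_2-weight and renormalizing leaves A_3, A_1-weights 2/7 : 3/7 → (2/5, 3/5).
So Q = (2/5)·A_3 + (3/5)·A_1 = (6/5, 2).

(6/5, 2)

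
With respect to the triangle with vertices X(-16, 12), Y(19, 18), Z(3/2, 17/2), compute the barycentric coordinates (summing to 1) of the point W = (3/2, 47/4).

Signed area of the reference triangle: [XYZ] = ½·((-16)·(18−(17/2)) + 19·(17/2−12) + (3/2)·(12−18)) = ½·(-152 − 133/2 − 9) = -455/4.
[WYZ] = ½·((3/2)·(18−(17/2)) + 19·(17/2−(47/4)) + (3/2)·(47/4−18)) = ½·(57/4 − 247/4 − 75/8) = -455/16, so the X-coordinate is (-455/16)/(-455/4) = 1/4.
[XWZ] = ½·((-16)·(47/4−(17/2)) + (3/2)·(17/2−12) + (3/2)·(12−(47/4))) = ½·(-52 − 21/4 + 3/8) = -455/16, so the Y-coordinate is 1/4.
[XYW] = ½·((-16)·(18−(47/4)) + 19·(47/4−12) + (3/2)·(12−18)) = ½·(-100 − 19/4 − 9) = -455/8, so the Z-coordinate is 1/2.

(1/4, 1/4, 1/2)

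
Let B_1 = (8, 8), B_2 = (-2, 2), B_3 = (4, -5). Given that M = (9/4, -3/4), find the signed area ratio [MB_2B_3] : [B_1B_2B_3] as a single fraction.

[B_1B_2B_3] = ½·(8·(2−(-5)) + (-2)·(-5−8) + 4·(8−2)) = ½·(56 + 26 + 24) = 53.
[MB_2B_3] = ½·((9/4)·(2−(-5)) + (-2)·(-5−(-3/4)) + 4·(-3/4−2)) = ½·(63/4 + 17/2 − 11) = 53/8, so the ratio is (53/8)/53 = 1/8.

1/8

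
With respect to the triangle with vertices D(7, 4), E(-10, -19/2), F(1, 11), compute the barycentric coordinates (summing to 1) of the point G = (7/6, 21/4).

Signed area of the reference triangle: [DEF] = ½·(7·(-19/2−11) + (-10)·(11−4) + 1·(4−(-19/2))) = ½·(-287/2 − 70 + 27/2) = -100.
[GEF] = ½·((7/6)·(-19/2−11) + (-10)·(11−(21/4)) + 1·(21/4−(-19/2))) = ½·(-287/12 − 115/2 + 59/4) = -100/3, so the D-coordinate is (-100/3)/(-100) = 1/3.
[DGF] = ½·(7·(21/4−11) + (7/6)·(11−4) + 1·(4−(21/4))) = ½·(-161/4 + 49/6 − 5/4) = -50/3, so the E-coordinate is 1/6.
[DEG] = ½·(7·(-19/2−(21/4)) + (-10)·(21/4−4) + (7/6)·(4−(-19/2))) = ½·(-413/4 − 25/2 + 63/4) = -50, so the F-coordinate is 1/2.

(1/3, 1/6, 1/2)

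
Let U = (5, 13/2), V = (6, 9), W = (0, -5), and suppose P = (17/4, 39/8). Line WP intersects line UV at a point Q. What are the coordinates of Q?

(17/3, 49/6)

Barycentric coordinates of P with respect to UVW: (1/4, 1/2, 1/4).
On side UV the W-coordinate is zero; dropping P's W-weight 1/4 and renormalizing the remaining 1/4 : 1/2 gives weights 1/3, 2/3 on U, V.
Q = (1/3)·(5, 13/2) + (2/3)·(6, 9) = (17/3, 49/6).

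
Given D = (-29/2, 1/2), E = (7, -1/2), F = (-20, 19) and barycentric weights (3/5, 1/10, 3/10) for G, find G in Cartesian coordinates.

G = (3/5)·D + (1/10)·E + (3/10)·F.
x-coordinate: (3/5)·(-29/2) + (1/10)·7 + (3/10)·(-20) = -14.
y-coordinate: (3/5)·(1/2) + (1/10)·(-1/2) + (3/10)·19 = 119/20.

(-14, 119/20)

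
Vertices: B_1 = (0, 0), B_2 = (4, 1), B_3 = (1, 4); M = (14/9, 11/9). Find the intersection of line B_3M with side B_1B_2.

Barycentric coordinates of M with respect to B_1B_2B_3: (4/9, 1/3, 2/9).
On side B_1B_2 the B_3-coordinate is zero; dropping M's B_3-weight 2/9 and renormalizing the remaining 4/9 : 1/3 gives weights 4/7, 3/7 on B_1, B_2.
N = (4/7)·(0, 0) + (3/7)·(4, 1) = (12/7, 3/7).

(12/7, 3/7)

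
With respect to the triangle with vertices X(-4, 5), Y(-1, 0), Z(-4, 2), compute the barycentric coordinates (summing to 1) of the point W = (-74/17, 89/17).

(1, -2/17, 2/17)

Signed area of the reference triangle: [XYZ] = ½·((-4)·(0−2) + (-1)·(2−5) + (-4)·(5−0)) = ½·(8 + 3 − 20) = -9/2.
[WYZ] = ½·((-74/17)·(0−2) + (-1)·(2−(89/17)) + (-4)·(89/17−0)) = ½·(148/17 + 55/17 − 356/17) = -9/2, so the X-coordinate is (-9/2)/(-9/2) = 1.
[XWZ] = ½·((-4)·(89/17−2) + (-74/17)·(2−5) + (-4)·(5−(89/17))) = ½·(-220/17 + 222/17 + 16/17) = 9/17, so the Y-coordinate is -2/17.
[XYW] = ½·((-4)·(0−(89/17)) + (-1)·(89/17−5) + (-74/17)·(5−0)) = ½·(356/17 − 4/17 − 370/17) = -9/17, so the Z-coordinate is 2/17.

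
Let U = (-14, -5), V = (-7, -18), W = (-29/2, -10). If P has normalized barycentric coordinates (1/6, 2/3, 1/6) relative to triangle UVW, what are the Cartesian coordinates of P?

P = (1/6)·U + (2/3)·V + (1/6)·W.
x-coordinate: (1/6)·(-14) + (2/3)·(-7) + (1/6)·(-29/2) = -113/12.
y-coordinate: (1/6)·(-5) + (2/3)·(-18) + (1/6)·(-10) = -29/2.

(-113/12, -29/2)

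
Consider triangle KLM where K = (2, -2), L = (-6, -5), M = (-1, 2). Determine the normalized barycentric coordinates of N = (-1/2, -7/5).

Signed area of the reference triangle: [KLM] = ½·(2·(-5−2) + (-6)·(2−(-2)) + (-1)·(-2−(-5))) = ½·(-14 − 24 − 3) = -41/2.
[NLM] = ½·((-1/2)·(-5−2) + (-6)·(2−(-7/5)) + (-1)·(-7/5−(-5))) = ½·(7/2 − 102/5 − 18/5) = -41/4, so the K-coordinate is (-41/4)/(-41/2) = 1/2.
[KNM] = ½·(2·(-7/5−2) + (-1/2)·(2−(-2)) + (-1)·(-2−(-7/5))) = ½·(-34/5 − 2 + 3/5) = -41/10, so the L-coordinate is 1/5.
[KLN] = ½·(2·(-5−(-7/5)) + (-6)·(-7/5−(-2)) + (-1/2)·(-2−(-5))) = ½·(-36/5 − 18/5 − 3/2) = -123/20, so the M-coordinate is 3/10.

(1/2, 1/5, 3/10)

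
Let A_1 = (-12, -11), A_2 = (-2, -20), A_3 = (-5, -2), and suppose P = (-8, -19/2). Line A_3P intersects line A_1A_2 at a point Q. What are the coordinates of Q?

Barycentric coordinates of P with respect to A_1A_2A_3: (1/2, 1/6, 1/3).
On side A_1A_2 the A_3-coordinate is zero; dropping P's A_3-weight 1/3 and renormalizing the remaining 1/2 : 1/6 gives weights 3/4, 1/4 on A_1, A_2.
Q = (3/4)·(-12, -11) + (1/4)·(-2, -20) = (-19/2, -53/4).

(-19/2, -53/4)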